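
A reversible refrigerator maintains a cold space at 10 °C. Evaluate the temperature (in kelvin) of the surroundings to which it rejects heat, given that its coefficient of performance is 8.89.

T_C = 10 °C → 10 + 273.15 = 283.15 K.
COP_R = T_C/(T_H − T_C) ⇒ T_H = T_C·(1 + 1/COP_R) = 283.15 × (1 + 1/8.89) = 315 K.

T_H ≈ 315 K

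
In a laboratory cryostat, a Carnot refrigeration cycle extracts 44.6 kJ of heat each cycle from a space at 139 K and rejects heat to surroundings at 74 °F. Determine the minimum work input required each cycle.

T_H = 74 °F → (74 − 32) × 5/9 = 23.33 °C = 296.48 K.
For a reversible refrigerator, COP_R = T_C/(T_H − T_C) = 139.00/157.48 = 0.8826.
W = Q_C/COP_R = 44.6/0.8826 = 50.5 kJ.

W_in ≈ 50.5 kJ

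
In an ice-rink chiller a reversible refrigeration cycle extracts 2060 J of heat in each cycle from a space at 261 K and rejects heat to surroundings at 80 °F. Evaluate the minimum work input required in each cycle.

W_in ≈ 306.4 J

T_H = 80 °F → (80 − 32) × 5/9 = 26.67 °C = 299.82 K.
Carnot COP: COP_R = T_C/(T_H − T_C) = 261.00/38.82 = 6.7239.
W = Q_C/COP_R = 2060/6.7239 = 306.4 J.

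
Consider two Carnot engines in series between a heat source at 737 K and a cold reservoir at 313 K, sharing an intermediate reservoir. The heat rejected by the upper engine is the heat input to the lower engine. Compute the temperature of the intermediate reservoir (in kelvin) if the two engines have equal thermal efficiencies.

Equal efficiencies require 1 − T_m/T_H = 1 − T_C/T_m, i.e. T_m/T_H = T_C/T_m, so T_m = √(T_H·T_C) = √(737.00 × 313.00) = 480 K.

T_m ≈ 480 K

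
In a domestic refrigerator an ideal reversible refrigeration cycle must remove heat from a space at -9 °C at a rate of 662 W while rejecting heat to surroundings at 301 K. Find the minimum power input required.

T_C = -9 °C → -9 + 273.15 = 264.15 K.
For a reversible refrigerator, COP_R = T_C/(T_H − T_C) = 264.15/36.85 = 7.1682.
W = Q_C/COP_R = 662/7.1682 = 92.4 W.

Ẇ_in ≈ 92.4 W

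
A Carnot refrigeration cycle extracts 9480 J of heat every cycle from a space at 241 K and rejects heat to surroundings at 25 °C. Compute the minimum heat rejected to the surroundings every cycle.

T_H = 25 °C → 25 + 273.15 = 298.15 K.
For a reversible cycle Q_H/Q_C = T_H/T_C, so Q_H = Q_C·T_H/T_C = 9480 × 298.15/241.00 = 11700 J.

Q_H ≈ 11700 J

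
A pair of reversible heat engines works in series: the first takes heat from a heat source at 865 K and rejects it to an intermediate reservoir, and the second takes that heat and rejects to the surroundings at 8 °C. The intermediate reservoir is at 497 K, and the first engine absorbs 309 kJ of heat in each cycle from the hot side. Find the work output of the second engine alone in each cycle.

T_C = 8 °C → 8 + 273.15 = 281.15 K.
Heat entering the second stage: Q_m = Q_H·(T_m/T_H) = 309 × 497.00/865.00 = 178 kJ.
Second-stage efficiency η₂ = 1 − T_C/T_m = 1 − 281.15/497.00 = 0.4343, so W₂ = η₂·Q_m = 77.1 kJ.

W₂ ≈ 77.1 kJ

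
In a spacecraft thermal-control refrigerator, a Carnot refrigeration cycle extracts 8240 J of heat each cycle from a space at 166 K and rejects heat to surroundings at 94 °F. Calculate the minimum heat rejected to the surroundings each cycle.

T_H = 94 °F → (94 − 32) × 5/9 = 34.44 °C = 307.59 K.
For a reversible cycle Q_H/Q_C = T_H/T_C, so Q_H = Q_C·T_H/T_C = 8240 × 307.59/166.00 = 15300 J.

Q_H ≈ 15300 J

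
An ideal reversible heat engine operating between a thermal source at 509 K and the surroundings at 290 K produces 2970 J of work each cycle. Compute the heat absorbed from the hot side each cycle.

Q_H ≈ 6900 J

The Carnot efficiency is η = 1 − T_C/T_H = 1 − 290.00/509.00 = 0.4303.
Q_H = W/η = 2970/0.4303 = 6900 J.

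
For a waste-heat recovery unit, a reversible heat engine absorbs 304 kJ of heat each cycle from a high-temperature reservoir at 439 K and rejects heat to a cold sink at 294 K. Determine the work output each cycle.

W ≈ 100 kJ

The Carnot efficiency is η = 1 − T_C/T_H = 1 − 294.00/439.00 = 0.3303.
W = η·Q_H = 0.3303 × 304 = 100 kJ.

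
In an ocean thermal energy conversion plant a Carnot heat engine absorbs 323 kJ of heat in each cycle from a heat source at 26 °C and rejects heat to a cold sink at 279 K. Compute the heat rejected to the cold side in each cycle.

Q_C ≈ 301 kJ

T_H = 26 °C → 26 + 273.15 = 299.15 K.
The Carnot efficiency is η = 1 − T_C/T_H = 1 − 279.00/299.15 = 0.0674.
For a reversible cycle Q_C/Q_H = T_C/T_H, so Q_C = 323 × 279.00/299.15 = 301 kJ.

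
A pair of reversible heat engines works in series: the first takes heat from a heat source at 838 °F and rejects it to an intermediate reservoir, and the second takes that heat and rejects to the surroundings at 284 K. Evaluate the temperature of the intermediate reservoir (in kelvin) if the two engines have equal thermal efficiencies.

T_m ≈ 452.5 K

T_H = 838 °F → (838 − 32) × 5/9 = 447.78 °C = 720.93 K.
Equal efficiencies require 1 − T_m/T_H = 1 − T_C/T_m, i.e. T_m/T_H = T_C/T_m, so T_m = √(T_H·T_C) = √(720.93 × 284.00) = 452.5 K.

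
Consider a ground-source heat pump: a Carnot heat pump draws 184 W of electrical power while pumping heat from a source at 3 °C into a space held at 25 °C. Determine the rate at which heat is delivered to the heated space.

Q̇_H ≈ 2490 W

T_H = 25 °C → 25 + 273.15 = 298.15 K.
T_C = 3 °C → 3 + 273.15 = 276.15 K.
COP_HP = T_H/(T_H − T_C) = 298.15/22.00 = 13.5523.
Q_H = COP_HP · W = 13.5523 × 184 = 2490 W.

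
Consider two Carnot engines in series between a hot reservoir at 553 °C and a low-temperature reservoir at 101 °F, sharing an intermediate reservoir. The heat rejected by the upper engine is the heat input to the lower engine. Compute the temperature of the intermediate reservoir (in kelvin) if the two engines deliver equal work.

T_m ≈ 568.8 K

T_H = 553 °C → 553 + 273.15 = 826.15 K.
T_C = 101 °F → (101 − 32) × 5/9 = 38.33 °C = 311.48 K.
For reversible stages Q_m = Q_H·(T_m/T_H). Setting W₁ = Q_H(1 − T_m/T_H) equal to W₂ = Q_m(1 − T_C/T_m) = Q_H·(T_m − T_C)/T_H gives T_H − T_m = T_m − T_C, so T_m = (T_H + T_C)/2 = (826.15 + 311.48)/2 = 568.8 K.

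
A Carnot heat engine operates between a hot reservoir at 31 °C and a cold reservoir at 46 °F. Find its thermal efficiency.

T_H = 31 °C → 31 + 273.15 = 304.15 K.
T_C = 46 °F → (46 − 32) × 5/9 = 7.78 °C = 280.93 K.
Carnot efficiency: η = 1 − T_C/T_H = 1 − 280.93/304.15 = 0.0764.

η ≈ 0.0764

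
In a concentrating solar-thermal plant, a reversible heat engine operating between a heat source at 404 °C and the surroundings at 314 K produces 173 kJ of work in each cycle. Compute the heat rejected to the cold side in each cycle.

Q_C ≈ 150 kJ

T_H = 404 °C → 404 + 273.15 = 677.15 K.
For a reversible engine, η = 1 − T_C/T_H = 1 − 314.00/677.15 = 0.5363.
Since Q_C/Q_H = T_C/T_H and Q_H = W/η, Q_C = W·T_C/(T_H − T_C) = 173 × 314.00/363.15 = 150 kJ.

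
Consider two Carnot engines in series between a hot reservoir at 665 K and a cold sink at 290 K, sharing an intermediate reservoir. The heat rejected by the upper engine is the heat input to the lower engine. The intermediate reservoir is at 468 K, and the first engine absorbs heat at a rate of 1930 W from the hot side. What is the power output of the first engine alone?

First-stage efficiency η₁ = 1 − T_m/T_H = 1 − 468.00/665.00 = 0.2962.
W₁ = η₁·Q_H = 0.2962 × 1930 = 572 W.

Ẇ₁ ≈ 572 W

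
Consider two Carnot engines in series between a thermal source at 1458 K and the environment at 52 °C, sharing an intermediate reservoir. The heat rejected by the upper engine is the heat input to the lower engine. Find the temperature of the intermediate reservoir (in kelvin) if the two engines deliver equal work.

T_m ≈ 892 K

T_C = 52 °C → 52 + 273.15 = 325.15 K.
For reversible stages Q_m = Q_H·(T_m/T_H). Setting W₁ = Q_H(1 − T_m/T_H) equal to W₂ = Q_m(1 − T_C/T_m) = Q_H·(T_m − T_C)/T_H gives T_H − T_m = T_m − T_C, so T_m = (T_H + T_C)/2 = (1458.00 + 325.15)/2 = 892 K.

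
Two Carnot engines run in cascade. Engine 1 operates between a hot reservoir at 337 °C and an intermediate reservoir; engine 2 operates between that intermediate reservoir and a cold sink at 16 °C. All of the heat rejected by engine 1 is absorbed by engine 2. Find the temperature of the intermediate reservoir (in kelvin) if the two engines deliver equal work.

T_H = 337 °C → 337 + 273.15 = 610.15 K.
T_C = 16 °C → 16 + 273.15 = 289.15 K.
For reversible stages Q_m = Q_H·(T_m/T_H). Setting W₁ = Q_H(1 − T_m/T_H) equal to W₂ = Q_m(1 − T_C/T_m) = Q_H·(T_m − T_C)/T_H gives T_H − T_m = T_m − T_C, so T_m = (T_H + T_C)/2 = (610.15 + 289.15)/2 = 449.6 K.

T_m ≈ 449.6 K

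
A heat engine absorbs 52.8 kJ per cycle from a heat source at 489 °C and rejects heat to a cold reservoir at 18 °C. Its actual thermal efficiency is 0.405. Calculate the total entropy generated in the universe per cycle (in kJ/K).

ΔS_univ ≈ 0.0386 kJ/K

T_H = 489 °C → 489 + 273.15 = 762.15 K.
T_C = 18 °C → 18 + 273.15 = 291.15 K.
W = η·Q_H = 0.405 × 52.8 = 21.38 kJ, so Q_C = Q_H − W = 31.42 kJ.
The hot reservoir loses entropy Q_H/T_H = 52.8/762.15 = 0.06928 kJ/K; the cold reservoir gains Q_C/T_C = 31.42/291.15 = 0.1079 kJ/K.
ΔS_univ = −Q_H/T_H + Q_C/T_C = 0.0386 kJ/K (> 0, since η = 0.405 < η_Carnot = 0.618).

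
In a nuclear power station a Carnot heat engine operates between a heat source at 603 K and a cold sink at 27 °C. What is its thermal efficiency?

η ≈ 0.5022

T_C = 27 °C → 27 + 273.15 = 300.15 K.
Since the cycle is reversible, η = 1 − T_C/T_H = 1 − 300.15/603.00 = 0.5022.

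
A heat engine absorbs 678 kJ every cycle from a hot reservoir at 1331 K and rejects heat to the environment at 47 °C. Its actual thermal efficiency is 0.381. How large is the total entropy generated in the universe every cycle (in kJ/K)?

ΔS_univ ≈ 0.802 kJ/K

T_C = 47 °C → 47 + 273.15 = 320.15 K.
W = η·Q_H = 0.381 × 678 = 258.3 kJ, so Q_C = Q_H − W = 419.7 kJ.
Entropy balance on the reservoirs: −Q_H/T_H = -0.5094 kJ/K, +Q_C/T_C = 1.311 kJ/K.
ΔS_univ = −Q_H/T_H + Q_C/T_C = 0.802 kJ/K (> 0, since η = 0.381 < η_Carnot = 0.759).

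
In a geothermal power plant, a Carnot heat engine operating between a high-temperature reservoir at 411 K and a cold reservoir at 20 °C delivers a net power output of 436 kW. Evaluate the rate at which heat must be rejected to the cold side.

Q̇_C ≈ 1080 kW

T_C = 20 °C → 20 + 273.15 = 293.15 K.
Since the cycle is reversible, η = 1 − T_C/T_H = 1 − 293.15/411.00 = 0.2867.
Since Q_C/Q_H = T_C/T_H and Q_H = W/η, Q_C = W·T_C/(T_H − T_C) = 436 × 293.15/117.85 = 1080 kW.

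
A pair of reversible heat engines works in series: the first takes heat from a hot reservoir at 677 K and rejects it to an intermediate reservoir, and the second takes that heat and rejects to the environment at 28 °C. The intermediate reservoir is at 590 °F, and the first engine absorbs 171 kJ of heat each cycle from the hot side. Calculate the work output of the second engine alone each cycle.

W₂ ≈ 71.2 kJ

T_C = 28 °C → 28 + 273.15 = 301.15 K.
T_m = 590 °F → (590 − 32) × 5/9 = 310.00 °C = 583.15 K.
Heat entering the second stage: Q_m = Q_H·(T_m/T_H) = 171 × 583.15/677.00 = 147 kJ.
Second-stage efficiency η₂ = 1 − T_C/T_m = 1 − 301.15/583.15 = 0.4836, so W₂ = η₂·Q_m = 71.2 kJ.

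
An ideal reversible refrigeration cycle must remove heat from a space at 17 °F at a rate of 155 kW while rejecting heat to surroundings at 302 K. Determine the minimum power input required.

T_C = 17 °F → (17 − 32) × 5/9 = -8.33 °C = 264.82 K.
For a reversible refrigerator, COP_R = T_C/(T_H − T_C) = 264.82/37.18 = 7.1219.
W = Q_C/COP_R = 155/7.1219 = 21.8 kW.

Ẇ_in ≈ 21.8 kW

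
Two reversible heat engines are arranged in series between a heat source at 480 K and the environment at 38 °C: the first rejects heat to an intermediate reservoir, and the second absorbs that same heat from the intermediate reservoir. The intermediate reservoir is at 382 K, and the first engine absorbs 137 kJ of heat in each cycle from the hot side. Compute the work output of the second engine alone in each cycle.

W₂ ≈ 20.2 kJ

T_C = 38 °C → 38 + 273.15 = 311.15 K.
Heat entering the second stage: Q_m = Q_H·(T_m/T_H) = 137 × 382.00/480.00 = 109 kJ.
Second-stage efficiency η₂ = 1 − T_C/T_m = 1 − 311.15/382.00 = 0.1855, so W₂ = η₂·Q_m = 20.2 kJ.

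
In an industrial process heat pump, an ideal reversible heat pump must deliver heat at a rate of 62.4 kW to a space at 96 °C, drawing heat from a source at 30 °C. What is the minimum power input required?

T_H = 96 °C → 96 + 273.15 = 369.15 K.
T_C = 30 °C → 30 + 273.15 = 303.15 K.
COP_HP = T_H/(T_H − T_C) = 369.15/66.00 = 5.5932.
W = Q_H/COP_HP = 62.4/5.5932 = 11.2 kW.

Ẇ_in ≈ 11.2 kW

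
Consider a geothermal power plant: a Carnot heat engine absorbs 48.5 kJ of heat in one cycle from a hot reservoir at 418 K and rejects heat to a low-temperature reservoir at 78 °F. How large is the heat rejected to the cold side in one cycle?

T_C = 78 °F → (78 − 32) × 5/9 = 25.56 °C = 298.71 K.
Since the cycle is reversible, η = 1 − T_C/T_H = 1 − 298.71/418.00 = 0.2854.
For a reversible cycle Q_C/Q_H = T_C/T_H, so Q_C = 48.5 × 298.71/418.00 = 34.66 kJ.

Q_C ≈ 34.66 kJ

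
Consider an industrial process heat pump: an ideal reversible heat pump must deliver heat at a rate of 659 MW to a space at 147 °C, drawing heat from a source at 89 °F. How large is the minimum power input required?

T_H = 147 °C → 147 + 273.15 = 420.15 K.
T_C = 89 °F → (89 − 32) × 5/9 = 31.67 °C = 304.82 K.
For a reversible heat pump, COP_HP = T_H/(T_H − T_C) = 420.15/115.33 = 3.6429.
W = Q_H/COP_HP = 659/3.6429 = 181 MW.

Ẇ_in ≈ 181 MW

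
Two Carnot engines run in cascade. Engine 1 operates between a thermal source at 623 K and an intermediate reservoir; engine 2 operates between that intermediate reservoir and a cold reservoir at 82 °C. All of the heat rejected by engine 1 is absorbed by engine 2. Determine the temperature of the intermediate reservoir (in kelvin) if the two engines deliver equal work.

T_m ≈ 489.1 K

T_C = 82 °C → 82 + 273.15 = 355.15 K.
For reversible stages Q_m = Q_H·(T_m/T_H). Setting W₁ = Q_H(1 − T_m/T_H) equal to W₂ = Q_m(1 − T_C/T_m) = Q_H·(T_m − T_C)/T_H gives T_H − T_m = T_m − T_C, so T_m = (T_H + T_C)/2 = (623.00 + 355.15)/2 = 489.1 K.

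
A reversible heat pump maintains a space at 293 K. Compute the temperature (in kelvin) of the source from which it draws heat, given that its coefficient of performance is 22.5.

T_C ≈ 280.0 K

COP_HP = T_H/(T_H − T_C) ⇒ T_C = T_H·(COP_HP − 1)/COP_HP = 293.00 × (22.5 − 1)/22.5 = 280.0 K.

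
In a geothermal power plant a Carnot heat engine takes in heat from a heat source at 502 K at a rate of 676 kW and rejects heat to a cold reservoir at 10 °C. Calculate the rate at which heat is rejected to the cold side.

Q̇_C ≈ 381 kW

T_C = 10 °C → 10 + 273.15 = 283.15 K.
For a reversible engine, η = 1 − T_C/T_H = 1 − 283.15/502.00 = 0.4360.
For a reversible cycle Q_C/Q_H = T_C/T_H, so Q_C = 676 × 283.15/502.00 = 381 kW.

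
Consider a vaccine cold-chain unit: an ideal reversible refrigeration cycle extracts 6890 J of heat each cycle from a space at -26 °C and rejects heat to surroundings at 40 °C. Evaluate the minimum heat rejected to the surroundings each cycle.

T_H = 40 °C → 40 + 273.15 = 313.15 K.
T_C = -26 °C → -26 + 273.15 = 247.15 K.
For a reversible cycle Q_H/Q_C = T_H/T_C, so Q_H = Q_C·T_H/T_C = 6890 × 313.15/247.15 = 8730 J.

Q_H ≈ 8730 J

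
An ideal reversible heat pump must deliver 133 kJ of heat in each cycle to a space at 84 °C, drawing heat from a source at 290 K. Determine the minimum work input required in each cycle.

W_in ≈ 25.0 kJ

T_H = 84 °C → 84 + 273.15 = 357.15 K.
For a reversible heat pump, COP_HP = T_H/(T_H − T_C) = 357.15/67.15 = 5.3187.
W = Q_H/COP_HP = 133/5.3187 = 25.0 kJ.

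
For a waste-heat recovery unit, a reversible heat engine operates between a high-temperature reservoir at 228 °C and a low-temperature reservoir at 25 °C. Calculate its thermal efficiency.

T_H = 228 °C → 228 + 273.15 = 501.15 K.
T_C = 25 °C → 25 + 273.15 = 298.15 K.
η_rev = 1 − T_C/T_H = 1 − 298.15/501.15 = 0.405.

η ≈ 0.405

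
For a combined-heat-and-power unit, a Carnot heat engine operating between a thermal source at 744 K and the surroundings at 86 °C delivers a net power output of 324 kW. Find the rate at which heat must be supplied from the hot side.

T_C = 86 °C → 86 + 273.15 = 359.15 K.
The Carnot efficiency is η = 1 − T_C/T_H = 1 − 359.15/744.00 = 0.5173.
Q_H = W/η = 324/0.5173 = 626 kW.

Q̇_H ≈ 626 kW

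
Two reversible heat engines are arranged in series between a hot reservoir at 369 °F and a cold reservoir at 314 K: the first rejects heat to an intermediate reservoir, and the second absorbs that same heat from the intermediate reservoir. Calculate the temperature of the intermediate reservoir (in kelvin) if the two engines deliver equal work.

T_H = 369 °F → (369 − 32) × 5/9 = 187.22 °C = 460.37 K.
For reversible stages Q_m = Q_H·(T_m/T_H). Setting W₁ = Q_H(1 − T_m/T_H) equal to W₂ = Q_m(1 − T_C/T_m) = Q_H·(T_m − T_C)/T_H gives T_H − T_m = T_m − T_C, so T_m = (T_H + T_C)/2 = (460.37 + 314.00)/2 = 387 K.

T_m ≈ 387 K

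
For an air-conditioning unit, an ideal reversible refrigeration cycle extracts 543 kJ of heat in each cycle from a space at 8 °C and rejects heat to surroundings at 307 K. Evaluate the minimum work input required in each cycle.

W_in ≈ 49.9 kJ

T_C = 8 °C → 8 + 273.15 = 281.15 K.
The reversible coefficient of performance is COP_R = T_C/(T_H − T_C) = 281.15/25.85 = 10.8762.
W = Q_C/COP_R = 543/10.8762 = 49.9 kJ.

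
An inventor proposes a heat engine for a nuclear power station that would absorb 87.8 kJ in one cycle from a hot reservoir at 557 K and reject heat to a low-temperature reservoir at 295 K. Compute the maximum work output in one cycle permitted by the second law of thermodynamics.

The second-law ceiling is the Carnot efficiency, η_max = 1 − T_C/T_H = 1 − 295.00/557.00 = 0.4704.
W_max = η_max · Q_H = 0.4704 × 87.8 = 41.3 kJ.

W_max ≈ 41.3 kJ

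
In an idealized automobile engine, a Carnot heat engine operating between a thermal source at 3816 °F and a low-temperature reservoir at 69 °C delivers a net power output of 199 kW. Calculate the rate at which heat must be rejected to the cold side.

T_H = 3816 °F → (3816 − 32) × 5/9 = 2102.22 °C = 2375.37 K.
T_C = 69 °C → 69 + 273.15 = 342.15 K.
Carnot efficiency: η = 1 − T_C/T_H = 1 − 342.15/2375.37 = 0.8560.
Since Q_C/Q_H = T_C/T_H and Q_H = W/η, Q_C = W·T_C/(T_H − T_C) = 199 × 342.15/2033.22 = 33.5 kW.

Q̇_C ≈ 33.5 kW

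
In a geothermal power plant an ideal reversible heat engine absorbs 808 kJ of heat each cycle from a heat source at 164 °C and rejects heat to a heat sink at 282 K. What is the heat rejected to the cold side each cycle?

T_H = 164 °C → 164 + 273.15 = 437.15 K.
The Carnot efficiency is η = 1 − T_C/T_H = 1 − 282.00/437.15 = 0.3549.
For a reversible cycle Q_C/Q_H = T_C/T_H, so Q_C = 808 × 282.00/437.15 = 521 kJ.

Q_C ≈ 521 kJ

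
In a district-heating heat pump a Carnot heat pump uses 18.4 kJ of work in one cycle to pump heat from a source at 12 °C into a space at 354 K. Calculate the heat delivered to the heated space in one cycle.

Q_H ≈ 94.61 kJ

T_C = 12 °C → 12 + 273.15 = 285.15 K.
The Carnot heat-pump COP is COP_HP = T_H/(T_H − T_C) = 354.00/68.85 = 5.1416.
Q_H = COP_HP · W = 5.1416 × 18.4 = 94.61 kJ.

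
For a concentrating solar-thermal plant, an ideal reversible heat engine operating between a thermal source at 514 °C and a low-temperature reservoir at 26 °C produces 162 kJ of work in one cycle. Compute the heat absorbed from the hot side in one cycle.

Q_H ≈ 261.3 kJ

T_H = 514 °C → 514 + 273.15 = 787.15 K.
T_C = 26 °C → 26 + 273.15 = 299.15 K.
The Carnot efficiency is η = 1 − T_C/T_H = 1 − 299.15/787.15 = 0.6200.
Q_H = W/η = 162/0.6200 = 261.3 kJ.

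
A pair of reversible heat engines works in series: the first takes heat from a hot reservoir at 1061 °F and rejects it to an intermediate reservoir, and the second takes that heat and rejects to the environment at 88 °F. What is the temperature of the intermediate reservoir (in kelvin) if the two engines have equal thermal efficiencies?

T_H = 1061 °F → (1061 − 32) × 5/9 = 571.67 °C = 844.82 K.
T_C = 88 °F → (88 − 32) × 5/9 = 31.11 °C = 304.26 K.
Equal efficiencies require 1 − T_m/T_H = 1 − T_C/T_m, i.e. T_m/T_H = T_C/T_m, so T_m = √(T_H·T_C) = √(844.82 × 304.26) = 507 K.

T_m ≈ 507 K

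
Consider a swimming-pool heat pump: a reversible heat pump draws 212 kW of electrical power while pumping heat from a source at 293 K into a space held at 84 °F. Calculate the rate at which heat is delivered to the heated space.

Q̇_H ≈ 7080 kW

T_H = 84 °F → (84 − 32) × 5/9 = 28.89 °C = 302.04 K.
Reversible heating COP: COP_HP = T_H/(T_H − T_C) = 302.04/9.04 = 33.4155.
Q_H = COP_HP · W = 33.4155 × 212 = 7080 kW.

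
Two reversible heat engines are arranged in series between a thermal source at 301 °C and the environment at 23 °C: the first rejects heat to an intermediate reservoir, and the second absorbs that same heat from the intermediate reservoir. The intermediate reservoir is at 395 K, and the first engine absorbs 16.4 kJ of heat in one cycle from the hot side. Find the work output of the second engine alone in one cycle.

T_H = 301 °C → 301 + 273.15 = 574.15 K.
T_C = 23 °C → 23 + 273.15 = 296.15 K.
Heat entering the second stage: Q_m = Q_H·(T_m/T_H) = 16.4 × 395.00/574.15 = 11.28 kJ.
Second-stage efficiency η₂ = 1 − T_C/T_m = 1 − 296.15/395.00 = 0.2503, so W₂ = η₂·Q_m = 2.824 kJ.

W₂ ≈ 2.824 kJ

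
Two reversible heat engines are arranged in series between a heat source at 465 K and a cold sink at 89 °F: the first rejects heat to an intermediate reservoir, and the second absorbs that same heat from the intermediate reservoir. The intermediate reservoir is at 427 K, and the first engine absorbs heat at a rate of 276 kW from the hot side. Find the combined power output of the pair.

Ẇ_total ≈ 95.1 kW

T_C = 89 °F → (89 − 32) × 5/9 = 31.67 °C = 304.82 K.
Two reversible stages in series are equivalent to a single Carnot engine between T_H and T_C, so η_total = 1 − T_C/T_H = 1 − 304.82/465.00 = 0.3445.
W_total = η_total · Q_H = 0.3445 × 276 = 95.1 kW.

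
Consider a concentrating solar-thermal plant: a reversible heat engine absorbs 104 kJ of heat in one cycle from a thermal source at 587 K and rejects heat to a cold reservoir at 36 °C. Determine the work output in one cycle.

W ≈ 49.2 kJ

T_C = 36 °C → 36 + 273.15 = 309.15 K.
η_rev = 1 − T_C/T_H = 1 − 309.15/587.00 = 0.4733.
W = η·Q_H = 0.4733 × 104 = 49.2 kJ.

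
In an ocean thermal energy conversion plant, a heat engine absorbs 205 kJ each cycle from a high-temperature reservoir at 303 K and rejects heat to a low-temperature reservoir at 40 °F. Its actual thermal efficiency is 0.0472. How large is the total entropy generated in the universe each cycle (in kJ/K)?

ΔS_univ ≈ 0.0271 kJ/K

T_C = 40 °F → (40 − 32) × 5/9 = 4.44 °C = 277.59 K.
W = η·Q_H = 0.0472 × 205 = 9.676 kJ, so Q_C = Q_H − W = 195.3 kJ.
Entropy balance on the reservoirs: −Q_H/T_H = -0.6766 kJ/K, +Q_C/T_C = 0.7036 kJ/K.
ΔS_univ = −Q_H/T_H + Q_C/T_C = 0.0271 kJ/K (> 0, since η = 0.0472 < η_Carnot = 0.084).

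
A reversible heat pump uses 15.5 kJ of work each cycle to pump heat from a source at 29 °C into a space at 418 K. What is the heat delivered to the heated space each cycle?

Q_H ≈ 55.9 kJ

T_C = 29 °C → 29 + 273.15 = 302.15 K.
The Carnot heat-pump COP is COP_HP = T_H/(T_H − T_C) = 418.00/115.85 = 3.6081.
Q_H = COP_HP · W = 3.6081 × 15.5 = 55.9 kJ.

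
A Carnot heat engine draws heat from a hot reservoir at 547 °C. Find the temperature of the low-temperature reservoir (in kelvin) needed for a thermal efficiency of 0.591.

T_C ≈ 335 K

T_H = 547 °C → 547 + 273.15 = 820.15 K.
From η = 1 − T_C/T_H, T_C = T_H·(1 − η) = 820.15 × (1 − 0.591) = 335 K.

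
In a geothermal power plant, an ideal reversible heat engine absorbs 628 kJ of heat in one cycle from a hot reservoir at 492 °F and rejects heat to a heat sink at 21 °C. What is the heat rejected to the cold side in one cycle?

T_H = 492 °F → (492 − 32) × 5/9 = 255.56 °C = 528.71 K.
T_C = 21 °C → 21 + 273.15 = 294.15 K.
Carnot efficiency: η = 1 − T_C/T_H = 1 − 294.15/528.71 = 0.4436.
For a reversible cycle Q_C/Q_H = T_C/T_H, so Q_C = 628 × 294.15/528.71 = 349 kJ.

Q_C ≈ 349 kJ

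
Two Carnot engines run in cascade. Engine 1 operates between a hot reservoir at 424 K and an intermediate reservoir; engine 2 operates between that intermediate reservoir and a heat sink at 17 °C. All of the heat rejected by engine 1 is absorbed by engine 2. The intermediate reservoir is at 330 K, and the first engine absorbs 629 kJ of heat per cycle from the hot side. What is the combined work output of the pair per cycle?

T_C = 17 °C → 17 + 273.15 = 290.15 K.
Two reversible stages in series are equivalent to a single Carnot engine between T_H and T_C, so η_total = 1 − T_C/T_H = 1 − 290.15/424.00 = 0.3157.
W_total = η_total · Q_H = 0.3157 × 629 = 199 kJ.

W_total ≈ 199 kJ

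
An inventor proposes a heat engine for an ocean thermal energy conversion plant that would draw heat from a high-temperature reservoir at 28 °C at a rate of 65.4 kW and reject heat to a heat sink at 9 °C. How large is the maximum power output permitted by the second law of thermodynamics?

Ẇ_max ≈ 4.13 kW

T_H = 28 °C → 28 + 273.15 = 301.15 K.
T_C = 9 °C → 9 + 273.15 = 282.15 K.
The upper bound on efficiency is η_max = 1 − T_C/T_H = 1 − 282.15/301.15 = 0.0631.
W_max = η_max · Q_H = 0.0631 × 65.4 = 4.13 kW.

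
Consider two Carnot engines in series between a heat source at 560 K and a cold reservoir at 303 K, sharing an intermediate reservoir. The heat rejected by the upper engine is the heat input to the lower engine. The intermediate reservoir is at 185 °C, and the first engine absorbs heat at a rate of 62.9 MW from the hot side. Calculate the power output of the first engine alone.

T_m = 185 °C → 185 + 273.15 = 458.15 K.
First-stage efficiency η₁ = 1 − T_m/T_H = 1 − 458.15/560.00 = 0.1819.
W₁ = η₁·Q_H = 0.1819 × 62.9 = 11.4 MW.

Ẇ₁ ≈ 11.4 MW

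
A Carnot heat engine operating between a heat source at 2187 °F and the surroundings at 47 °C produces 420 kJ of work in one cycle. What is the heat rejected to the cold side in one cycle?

Q_C ≈ 117 kJ

T_H = 2187 °F → (2187 − 32) × 5/9 = 1197.22 °C = 1470.37 K.
T_C = 47 °C → 47 + 273.15 = 320.15 K.
η_rev = 1 − T_C/T_H = 1 − 320.15/1470.37 = 0.7823.
Since Q_C/Q_H = T_C/T_H and Q_H = W/η, Q_C = W·T_C/(T_H − T_C) = 420 × 320.15/1150.22 = 117 kJ.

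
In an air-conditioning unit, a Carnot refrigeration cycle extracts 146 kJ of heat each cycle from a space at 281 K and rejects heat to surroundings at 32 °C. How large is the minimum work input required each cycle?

T_H = 32 °C → 32 + 273.15 = 305.15 K.
The reversible coefficient of performance is COP_R = T_C/(T_H − T_C) = 281.00/24.15 = 11.6356.
W = Q_C/COP_R = 146/11.6356 = 12.5 kJ.

W_in ≈ 12.5 kJ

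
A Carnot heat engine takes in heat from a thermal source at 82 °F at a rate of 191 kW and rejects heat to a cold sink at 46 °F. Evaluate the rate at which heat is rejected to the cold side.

Q̇_C ≈ 178.3 kW

T_H = 82 °F → (82 − 32) × 5/9 = 27.78 °C = 300.93 K.
T_C = 46 °F → (46 − 32) × 5/9 = 7.78 °C = 280.93 K.
Carnot efficiency: η = 1 − T_C/T_H = 1 − 280.93/300.93 = 0.0665.
For a reversible cycle Q_C/Q_H = T_C/T_H, so Q_C = 191 × 280.93/300.93 = 178.3 kW.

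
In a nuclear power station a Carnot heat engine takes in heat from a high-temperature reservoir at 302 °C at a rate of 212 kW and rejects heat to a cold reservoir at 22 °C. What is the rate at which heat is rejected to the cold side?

T_H = 302 °C → 302 + 273.15 = 575.15 K.
T_C = 22 °C → 22 + 273.15 = 295.15 K.
Since the cycle is reversible, η = 1 − T_C/T_H = 1 − 295.15/575.15 = 0.4868.
For a reversible cycle Q_C/Q_H = T_C/T_H, so Q_C = 212 × 295.15/575.15 = 108.8 kW.

Q̇_C ≈ 108.8 kW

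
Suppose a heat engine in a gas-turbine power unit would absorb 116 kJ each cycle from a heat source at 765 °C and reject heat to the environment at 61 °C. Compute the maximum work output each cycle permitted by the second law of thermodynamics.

T_H = 765 °C → 765 + 273.15 = 1038.15 K.
T_C = 61 °C → 61 + 273.15 = 334.15 K.
The second-law ceiling is the Carnot efficiency, η_max = 1 − T_C/T_H = 1 − 334.15/1038.15 = 0.6781.
W_max = η_max · Q_H = 0.6781 × 116 = 78.7 kJ.

W_max ≈ 78.7 kJ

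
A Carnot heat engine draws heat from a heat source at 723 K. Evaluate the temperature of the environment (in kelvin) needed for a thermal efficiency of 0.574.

From η = 1 − T_C/T_H, T_C = T_H·(1 − η) = 723.00 × (1 − 0.574) = 308.0 K.

T_C ≈ 308.0 K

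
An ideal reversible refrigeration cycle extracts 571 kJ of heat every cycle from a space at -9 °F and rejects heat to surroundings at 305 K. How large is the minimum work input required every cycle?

W_in ≈ 125 kJ

T_C = -9 °F → (-9 − 32) × 5/9 = -22.78 °C = 250.37 K.
Carnot COP: COP_R = T_C/(T_H − T_C) = 250.37/54.63 = 4.5832.
W = Q_C/COP_R = 571/4.5832 = 125 kJ.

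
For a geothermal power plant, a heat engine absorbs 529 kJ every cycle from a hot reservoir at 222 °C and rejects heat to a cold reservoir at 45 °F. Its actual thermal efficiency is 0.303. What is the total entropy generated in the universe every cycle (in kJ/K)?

ΔS_univ ≈ 0.247 kJ/K

T_H = 222 °C → 222 + 273.15 = 495.15 K.
T_C = 45 °F → (45 − 32) × 5/9 = 7.22 °C = 280.37 K.
W = η·Q_H = 0.303 × 529 = 160.3 kJ, so Q_C = Q_H − W = 368.7 kJ.
Entropy balance on the reservoirs: −Q_H/T_H = -1.068 kJ/K, +Q_C/T_C = 1.315 kJ/K.
ΔS_univ = −Q_H/T_H + Q_C/T_C = 0.247 kJ/K (> 0, since η = 0.303 < η_Carnot = 0.434).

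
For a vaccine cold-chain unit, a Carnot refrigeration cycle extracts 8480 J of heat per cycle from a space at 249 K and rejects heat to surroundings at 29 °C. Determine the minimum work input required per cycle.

W_in ≈ 1810 J

T_H = 29 °C → 29 + 273.15 = 302.15 K.
COP_R = T_C/(T_H − T_C) = 249.00/53.15 = 4.6849.
W = Q_C/COP_R = 8480/4.6849 = 1810 J.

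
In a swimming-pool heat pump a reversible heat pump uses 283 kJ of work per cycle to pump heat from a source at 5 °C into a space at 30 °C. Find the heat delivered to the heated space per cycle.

T_H = 30 °C → 30 + 273.15 = 303.15 K.
T_C = 5 °C → 5 + 273.15 = 278.15 K.
For a reversible heat pump, COP_HP = T_H/(T_H − T_C) = 303.15/25.00 = 12.1260.
Q_H = COP_HP · W = 12.1260 × 283 = 3432 kJ.

Q_H ≈ 3432 kJ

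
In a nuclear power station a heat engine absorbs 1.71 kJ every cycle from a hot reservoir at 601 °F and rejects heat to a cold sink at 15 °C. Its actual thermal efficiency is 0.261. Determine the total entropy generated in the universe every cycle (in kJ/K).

T_H = 601 °F → (601 − 32) × 5/9 = 316.11 °C = 589.26 K.
T_C = 15 °C → 15 + 273.15 = 288.15 K.
W = η·Q_H = 0.261 × 1.71 = 0.4463 kJ, so Q_C = Q_H − W = 1.264 kJ.
Entropy balance on the reservoirs: −Q_H/T_H = -0.002902 kJ/K, +Q_C/T_C = 0.004386 kJ/K.
ΔS_univ = −Q_H/T_H + Q_C/T_C = 0.00148 kJ/K (> 0, since η = 0.261 < η_Carnot = 0.511).

ΔS_univ ≈ 0.00148 kJ/K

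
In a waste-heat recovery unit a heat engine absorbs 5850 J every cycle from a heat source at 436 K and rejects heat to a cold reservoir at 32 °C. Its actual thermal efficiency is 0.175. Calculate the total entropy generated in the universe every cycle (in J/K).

T_C = 32 °C → 32 + 273.15 = 305.15 K.
W = η·Q_H = 0.175 × 5850 = 1024 J, so Q_C = Q_H − W = 4826 J.
Entropy balance on the reservoirs: −Q_H/T_H = -13.42 J/K, +Q_C/T_C = 15.82 J/K.
ΔS_univ = −Q_H/T_H + Q_C/T_C = 2.40 J/K (> 0, since η = 0.175 < η_Carnot = 0.300).

ΔS_univ ≈ 2.40 J/K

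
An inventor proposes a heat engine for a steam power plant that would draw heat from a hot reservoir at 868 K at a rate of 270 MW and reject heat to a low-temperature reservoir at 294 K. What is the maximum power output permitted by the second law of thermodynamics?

Ẇ_max ≈ 179 MW

The upper bound on efficiency is η_max = 1 − T_C/T_H = 1 − 294.00/868.00 = 0.6613.
W_max = η_max · Q_H = 0.6613 × 270 = 179 MW.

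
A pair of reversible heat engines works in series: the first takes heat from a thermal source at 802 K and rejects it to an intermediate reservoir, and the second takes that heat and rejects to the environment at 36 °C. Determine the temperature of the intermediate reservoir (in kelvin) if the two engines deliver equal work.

T_m ≈ 556 K

T_C = 36 °C → 36 + 273.15 = 309.15 K.
For reversible stages Q_m = Q_H·(T_m/T_H). Setting W₁ = Q_H(1 − T_m/T_H) equal to W₂ = Q_m(1 − T_C/T_m) = Q_H·(T_m − T_C)/T_H gives T_H − T_m = T_m − T_C, so T_m = (T_H + T_C)/2 = (802.00 + 309.15)/2 = 556 K.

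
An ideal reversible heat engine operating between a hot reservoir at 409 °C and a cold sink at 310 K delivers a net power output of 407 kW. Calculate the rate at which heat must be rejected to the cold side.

Q̇_C ≈ 339 kW

T_H = 409 °C → 409 + 273.15 = 682.15 K.
For a reversible engine, η = 1 − T_C/T_H = 1 − 310.00/682.15 = 0.5456.
Since Q_C/Q_H = T_C/T_H and Q_H = W/η, Q_C = W·T_C/(T_H − T_C) = 407 × 310.00/372.15 = 339 kW.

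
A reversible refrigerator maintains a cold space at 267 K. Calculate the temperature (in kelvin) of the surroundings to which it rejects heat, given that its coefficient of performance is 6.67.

COP_R = T_C/(T_H − T_C) ⇒ T_H = T_C·(1 + 1/COP_R) = 267.00 × (1 + 1/6.67) = 307 K.

T_H ≈ 307 K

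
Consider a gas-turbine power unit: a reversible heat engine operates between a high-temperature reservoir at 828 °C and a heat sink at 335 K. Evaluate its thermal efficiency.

η ≈ 0.696

T_H = 828 °C → 828 + 273.15 = 1101.15 K.
The Carnot efficiency is η = 1 − T_C/T_H = 1 − 335.00/1101.15 = 0.696.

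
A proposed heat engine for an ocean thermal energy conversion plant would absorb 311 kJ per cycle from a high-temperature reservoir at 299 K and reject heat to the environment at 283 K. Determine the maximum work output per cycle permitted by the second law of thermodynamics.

W_max ≈ 16.6 kJ

By the Carnot theorem, η_max = 1 − T_C/T_H = 1 − 283.00/299.00 = 0.0535.
W_max = η_max · Q_H = 0.0535 × 311 = 16.6 kJ.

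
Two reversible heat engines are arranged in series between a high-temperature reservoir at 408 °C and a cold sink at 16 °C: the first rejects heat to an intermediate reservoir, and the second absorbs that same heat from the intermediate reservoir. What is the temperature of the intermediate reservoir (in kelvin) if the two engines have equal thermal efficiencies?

T_m ≈ 444 K

T_H = 408 °C → 408 + 273.15 = 681.15 K.
T_C = 16 °C → 16 + 273.15 = 289.15 K.
Equal efficiencies require 1 − T_m/T_H = 1 − T_C/T_m, i.e. T_m/T_H = T_C/T_m, so T_m = √(T_H·T_C) = √(681.15 × 289.15) = 444 K.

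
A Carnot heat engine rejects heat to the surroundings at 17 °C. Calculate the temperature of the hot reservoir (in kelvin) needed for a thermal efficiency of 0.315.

T_C = 17 °C → 17 + 273.15 = 290.15 K.
From η = 1 − T_C/T_H, solving for T_H gives T_H = T_C/(1 − η) = 290.15/(1 − 0.315) = 424 K.

T_H ≈ 424 K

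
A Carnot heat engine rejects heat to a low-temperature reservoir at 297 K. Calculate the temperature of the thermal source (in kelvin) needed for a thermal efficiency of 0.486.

From η = 1 − T_C/T_H, solving for T_H gives T_H = T_C/(1 − η) = 297.00/(1 − 0.486) = 578 K.

T_H ≈ 578 K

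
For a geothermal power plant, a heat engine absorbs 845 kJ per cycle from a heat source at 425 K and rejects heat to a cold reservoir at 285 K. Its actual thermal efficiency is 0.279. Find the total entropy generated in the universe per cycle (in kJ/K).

W = η·Q_H = 0.279 × 845 = 235.8 kJ, so Q_C = Q_H − W = 609.2 kJ.
Reservoir entropy changes: ΔS_H = −Q_H/T_H = −845/425.00 = -1.988 kJ/K and ΔS_C = +Q_C/T_C = 609.2/285.00 = 2.138 kJ/K.
ΔS_univ = −Q_H/T_H + Q_C/T_C = 0.1495 kJ/K (> 0, since η = 0.279 < η_Carnot = 0.329).

ΔS_univ ≈ 0.1495 kJ/K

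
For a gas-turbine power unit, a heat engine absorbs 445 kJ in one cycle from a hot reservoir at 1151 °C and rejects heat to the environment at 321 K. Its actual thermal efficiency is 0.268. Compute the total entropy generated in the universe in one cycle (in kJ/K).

T_H = 1151 °C → 1151 + 273.15 = 1424.15 K.
W = η·Q_H = 0.268 × 445 = 119.3 kJ, so Q_C = Q_H − W = 325.7 kJ.
Reservoir entropy changes: ΔS_H = −Q_H/T_H = −445/1424.15 = -0.3125 kJ/K and ΔS_C = +Q_C/T_C = 325.7/321.00 = 1.015 kJ/K.
ΔS_univ = −Q_H/T_H + Q_C/T_C = 0.702 kJ/K (> 0, since η = 0.268 < η_Carnot = 0.775).

ΔS_univ ≈ 0.702 kJ/K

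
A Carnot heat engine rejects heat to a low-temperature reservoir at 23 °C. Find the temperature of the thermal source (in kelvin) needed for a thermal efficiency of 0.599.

T_H ≈ 738.5 K

T_C = 23 °C → 23 + 273.15 = 296.15 K.
From η = 1 − T_C/T_H, solving for T_H gives T_H = T_C/(1 − η) = 296.15/(1 − 0.599) = 738.5 K.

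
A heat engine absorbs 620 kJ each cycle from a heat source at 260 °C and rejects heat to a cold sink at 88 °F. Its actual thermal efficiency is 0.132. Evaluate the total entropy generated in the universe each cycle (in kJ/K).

T_H = 260 °C → 260 + 273.15 = 533.15 K.
T_C = 88 °F → (88 − 32) × 5/9 = 31.11 °C = 304.26 K.
W = η·Q_H = 0.132 × 620 = 81.84 kJ, so Q_C = Q_H − W = 538.2 kJ.
The hot reservoir loses entropy Q_H/T_H = 620/533.15 = 1.163 kJ/K; the cold reservoir gains Q_C/T_C = 538.2/304.26 = 1.769 kJ/K.
ΔS_univ = −Q_H/T_H + Q_C/T_C = 0.606 kJ/K (> 0, since η = 0.132 < η_Carnot = 0.429).

ΔS_univ ≈ 0.606 kJ/K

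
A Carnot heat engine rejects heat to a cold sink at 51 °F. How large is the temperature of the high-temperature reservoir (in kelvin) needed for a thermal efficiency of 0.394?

T_H ≈ 468 K

T_C = 51 °F → (51 − 32) × 5/9 = 10.56 °C = 283.71 K.
From η = 1 − T_C/T_H, solving for T_H gives T_H = T_C/(1 − η) = 283.71/(1 − 0.394) = 468 K.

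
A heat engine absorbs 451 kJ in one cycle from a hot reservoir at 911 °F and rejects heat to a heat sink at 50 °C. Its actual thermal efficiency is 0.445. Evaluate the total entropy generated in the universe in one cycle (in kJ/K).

T_H = 911 °F → (911 − 32) × 5/9 = 488.33 °C = 761.48 K.
T_C = 50 °C → 50 + 273.15 = 323.15 K.
W = η·Q_H = 0.445 × 451 = 200.7 kJ, so Q_C = Q_H − W = 250.3 kJ.
Entropy balance on the reservoirs: −Q_H/T_H = -0.5923 kJ/K, +Q_C/T_C = 0.7746 kJ/K.
ΔS_univ = −Q_H/T_H + Q_C/T_C = 0.182 kJ/K (> 0, since η = 0.445 < η_Carnot = 0.576).

ΔS_univ ≈ 0.182 kJ/K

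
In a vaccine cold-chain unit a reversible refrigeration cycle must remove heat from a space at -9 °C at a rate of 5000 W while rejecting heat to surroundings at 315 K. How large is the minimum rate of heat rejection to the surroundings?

Q̇_H ≈ 5960 W

T_C = -9 °C → -9 + 273.15 = 264.15 K.
For a reversible cycle Q_H/Q_C = T_H/T_C, so Q_H = Q_C·T_H/T_C = 5000 × 315.00/264.15 = 5960 W.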